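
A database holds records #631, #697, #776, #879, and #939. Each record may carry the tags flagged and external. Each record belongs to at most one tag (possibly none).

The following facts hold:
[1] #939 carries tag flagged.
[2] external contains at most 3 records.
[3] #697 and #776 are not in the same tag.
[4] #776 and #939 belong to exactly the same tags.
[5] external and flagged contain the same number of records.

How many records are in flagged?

2

From (1): #939 ∈ flagged.
(4): #776 matches #939: #776 ∈ flagged.
(3): #697 ∉ flagged.
Suppose #631 ∈ flagged: no assignment then satisfies all the clues, so #631 ∉ flagged.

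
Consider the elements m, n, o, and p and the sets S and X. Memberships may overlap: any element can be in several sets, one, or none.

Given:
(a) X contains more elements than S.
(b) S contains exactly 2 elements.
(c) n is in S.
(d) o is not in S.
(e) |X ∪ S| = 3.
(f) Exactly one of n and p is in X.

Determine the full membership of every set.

S = {m, n}; X = {m, n, o}

From (c): n ∈ S.
From (d): o ∉ S.
Suppose m ∉ S: no assignment then satisfies all the clues, so m ∈ S.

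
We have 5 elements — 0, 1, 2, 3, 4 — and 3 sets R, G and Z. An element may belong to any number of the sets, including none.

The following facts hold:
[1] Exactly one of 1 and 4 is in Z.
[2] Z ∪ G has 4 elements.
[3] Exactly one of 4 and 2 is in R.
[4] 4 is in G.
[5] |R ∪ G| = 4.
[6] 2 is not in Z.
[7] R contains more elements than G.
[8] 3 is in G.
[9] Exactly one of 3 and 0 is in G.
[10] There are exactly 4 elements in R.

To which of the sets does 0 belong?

0: R, Z

From (4): 4 ∈ G.
From (6): 2 ∉ Z.
From (8): 3 ∈ G.
(9) (exactly one): 0 ∉ G.
Suppose 0 ∉ R: no assignment then satisfies all the clues, so 0 ∈ R.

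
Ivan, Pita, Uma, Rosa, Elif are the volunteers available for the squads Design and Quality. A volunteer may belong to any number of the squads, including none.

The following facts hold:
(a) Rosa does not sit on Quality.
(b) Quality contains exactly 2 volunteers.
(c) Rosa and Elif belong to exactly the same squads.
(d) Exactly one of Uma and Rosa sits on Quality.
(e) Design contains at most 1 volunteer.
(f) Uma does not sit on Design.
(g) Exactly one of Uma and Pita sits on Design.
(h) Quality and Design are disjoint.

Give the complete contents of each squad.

From (a): Rosa ∉ Quality.
From (f): Uma ∉ Design.
(c): Elif matches Rosa: Elif ∉ Quality.
(d) (exactly one): Uma ∈ Quality.
(g) (exactly one): Pita ∈ Design.
(h) (disjoint): Pita ∉ Quality.
(b): only 2 candidates remain for Quality, so all are in.
(e): Design already has 1, so the rest are out.

Design = {Pita}; Quality = {Ivan, Uma}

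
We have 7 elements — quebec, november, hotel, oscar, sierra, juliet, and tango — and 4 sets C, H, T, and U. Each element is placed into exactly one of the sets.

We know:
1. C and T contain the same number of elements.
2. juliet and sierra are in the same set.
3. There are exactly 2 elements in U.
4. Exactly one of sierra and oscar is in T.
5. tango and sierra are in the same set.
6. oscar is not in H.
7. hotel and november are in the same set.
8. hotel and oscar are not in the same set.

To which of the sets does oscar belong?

oscar: T

From (6): oscar ∉ H.
Suppose oscar ∈ C: no assignment then satisfies all the clues, so oscar ∉ C.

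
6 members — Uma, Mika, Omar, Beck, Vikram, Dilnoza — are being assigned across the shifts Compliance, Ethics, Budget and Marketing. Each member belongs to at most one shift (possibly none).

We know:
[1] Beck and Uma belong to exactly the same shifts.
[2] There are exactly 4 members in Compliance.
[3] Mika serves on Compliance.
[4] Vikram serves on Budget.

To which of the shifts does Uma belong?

Uma: Compliance

From (3): Mika ∈ Compliance.
From (4): Vikram ∈ Budget.
Suppose Uma ∉ Compliance: no assignment then satisfies all the clues, so Uma ∈ Compliance.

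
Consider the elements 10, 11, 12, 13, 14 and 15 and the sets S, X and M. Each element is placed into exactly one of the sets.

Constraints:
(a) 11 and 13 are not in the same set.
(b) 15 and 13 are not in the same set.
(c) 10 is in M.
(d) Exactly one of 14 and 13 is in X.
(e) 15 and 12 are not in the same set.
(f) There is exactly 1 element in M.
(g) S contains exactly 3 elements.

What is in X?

X = {12, 13}

From (c): 10 ∈ M.
(f): M already has 1, so the rest are out.
Suppose 11 ∈ X: no assignment then satisfies all the clues, so 11 ∉ X.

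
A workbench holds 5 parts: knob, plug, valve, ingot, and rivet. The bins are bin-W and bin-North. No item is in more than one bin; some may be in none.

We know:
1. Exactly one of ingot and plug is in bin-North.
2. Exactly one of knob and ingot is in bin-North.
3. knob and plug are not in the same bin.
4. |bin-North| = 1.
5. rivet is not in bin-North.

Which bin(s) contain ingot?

From (5): rivet ∉ bin-North.
Suppose ingot ∈ bin-W: no assignment then satisfies all the clues, so ingot ∉ bin-W.

ingot: bin-North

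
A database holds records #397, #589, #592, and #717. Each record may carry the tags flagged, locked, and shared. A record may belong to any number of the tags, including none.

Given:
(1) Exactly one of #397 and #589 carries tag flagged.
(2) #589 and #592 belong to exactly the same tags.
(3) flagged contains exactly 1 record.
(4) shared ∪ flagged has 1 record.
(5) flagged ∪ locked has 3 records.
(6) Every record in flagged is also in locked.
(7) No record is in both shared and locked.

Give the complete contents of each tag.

flagged = {#397}; locked = {#397, #589, #592}; shared = {}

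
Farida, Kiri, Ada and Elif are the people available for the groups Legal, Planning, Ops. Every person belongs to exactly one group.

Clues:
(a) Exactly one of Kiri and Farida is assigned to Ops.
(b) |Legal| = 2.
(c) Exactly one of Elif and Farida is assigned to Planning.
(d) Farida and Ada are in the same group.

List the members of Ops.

Ops = {Kiri}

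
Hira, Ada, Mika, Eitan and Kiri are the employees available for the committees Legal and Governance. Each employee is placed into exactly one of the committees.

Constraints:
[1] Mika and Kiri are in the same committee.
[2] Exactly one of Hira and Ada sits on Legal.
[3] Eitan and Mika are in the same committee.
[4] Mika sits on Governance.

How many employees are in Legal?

1

From (4): Mika ∈ Governance.
(1): Kiri matches Mika: Kiri ∉ Legal.
(1): Kiri matches Mika: Kiri ∈ Governance.
(3): Eitan matches Mika: Eitan ∉ Legal.
(3): Eitan matches Mika: Eitan ∈ Governance.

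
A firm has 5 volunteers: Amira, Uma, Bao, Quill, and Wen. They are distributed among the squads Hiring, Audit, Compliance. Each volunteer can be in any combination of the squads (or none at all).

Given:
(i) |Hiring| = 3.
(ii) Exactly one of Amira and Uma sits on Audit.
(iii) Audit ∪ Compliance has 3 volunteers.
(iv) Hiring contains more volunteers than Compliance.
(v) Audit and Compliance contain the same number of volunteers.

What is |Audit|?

2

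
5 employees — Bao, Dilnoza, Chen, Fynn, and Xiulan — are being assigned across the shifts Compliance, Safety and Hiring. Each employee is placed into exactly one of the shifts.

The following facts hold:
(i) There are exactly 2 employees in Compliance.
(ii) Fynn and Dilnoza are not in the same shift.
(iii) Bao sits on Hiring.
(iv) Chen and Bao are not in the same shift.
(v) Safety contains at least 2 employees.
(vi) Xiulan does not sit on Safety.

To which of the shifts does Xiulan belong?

From (iii): Bao ∈ Hiring.
From (vi): Xiulan ∉ Safety.
(iv): Chen ∉ Hiring.
Suppose Xiulan ∉ Compliance: no assignment then satisfies all the clues, so Xiulan ∈ Compliance.

Xiulan: Compliance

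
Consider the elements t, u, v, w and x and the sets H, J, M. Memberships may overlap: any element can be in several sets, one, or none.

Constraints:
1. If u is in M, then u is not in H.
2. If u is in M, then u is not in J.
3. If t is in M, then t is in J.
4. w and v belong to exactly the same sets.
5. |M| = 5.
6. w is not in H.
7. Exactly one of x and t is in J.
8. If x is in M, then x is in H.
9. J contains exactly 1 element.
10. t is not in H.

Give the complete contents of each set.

H = {x}; J = {t}; M = {t, u, v, w, x}

From (6): w ∉ H.
From (10): t ∉ H.
(4): v matches w: v ∉ H.
(5): only 5 candidates remain for M, so all are in.
(8): x ∈ H.
(1): u ∉ H.
(2): u ∉ J.
(3): t ∈ J.
(7) (exactly one): x ∉ J.
(9): J already has 1, so the rest are out.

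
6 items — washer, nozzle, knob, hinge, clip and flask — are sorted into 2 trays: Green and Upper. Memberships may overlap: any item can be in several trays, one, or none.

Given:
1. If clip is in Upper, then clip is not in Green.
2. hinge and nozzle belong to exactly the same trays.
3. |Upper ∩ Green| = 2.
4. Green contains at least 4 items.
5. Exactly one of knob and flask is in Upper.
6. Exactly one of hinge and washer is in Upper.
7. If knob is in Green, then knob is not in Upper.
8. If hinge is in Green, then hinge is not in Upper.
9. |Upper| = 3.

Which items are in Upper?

Upper = {clip, flask, washer}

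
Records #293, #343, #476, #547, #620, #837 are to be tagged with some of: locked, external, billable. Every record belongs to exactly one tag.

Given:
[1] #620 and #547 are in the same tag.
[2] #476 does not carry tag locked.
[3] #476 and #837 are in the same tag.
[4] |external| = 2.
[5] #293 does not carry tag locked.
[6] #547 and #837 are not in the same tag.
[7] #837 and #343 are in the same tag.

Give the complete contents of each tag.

locked = {}; external = {#547, #620}; billable = {#293, #343, #476, #837}

From (2): #476 ∉ locked.
From (5): #293 ∉ locked.
(3): #837 matches #476: #837 ∉ locked.
(7): #343 matches #837: #343 ∉ locked.
Suppose #293 ∈ external: no assignment then satisfies all the clues, so #293 ∉ external.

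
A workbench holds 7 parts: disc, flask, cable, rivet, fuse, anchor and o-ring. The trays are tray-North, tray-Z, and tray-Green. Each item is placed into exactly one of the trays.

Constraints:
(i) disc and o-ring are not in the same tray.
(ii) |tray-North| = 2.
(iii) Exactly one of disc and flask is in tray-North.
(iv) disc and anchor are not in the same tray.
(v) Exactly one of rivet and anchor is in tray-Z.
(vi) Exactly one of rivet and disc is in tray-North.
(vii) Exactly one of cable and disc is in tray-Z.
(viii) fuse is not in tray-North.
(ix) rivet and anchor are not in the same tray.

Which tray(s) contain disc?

disc: tray-Green

From (viii): fuse ∉ tray-North.
Suppose disc ∈ tray-North: no assignment then satisfies all the clues, so disc ∉ tray-North.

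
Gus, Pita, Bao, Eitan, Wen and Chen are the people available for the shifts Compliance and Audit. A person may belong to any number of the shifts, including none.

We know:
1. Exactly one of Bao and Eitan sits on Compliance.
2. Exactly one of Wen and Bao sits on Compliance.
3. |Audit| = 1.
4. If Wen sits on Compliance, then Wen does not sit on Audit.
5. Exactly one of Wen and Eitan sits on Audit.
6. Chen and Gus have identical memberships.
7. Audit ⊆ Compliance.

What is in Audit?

Audit = {Eitan}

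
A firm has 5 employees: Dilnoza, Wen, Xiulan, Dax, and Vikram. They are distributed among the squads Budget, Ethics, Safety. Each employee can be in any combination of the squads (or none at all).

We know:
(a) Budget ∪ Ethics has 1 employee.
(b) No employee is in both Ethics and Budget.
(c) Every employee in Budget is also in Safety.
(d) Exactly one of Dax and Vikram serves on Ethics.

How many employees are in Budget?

0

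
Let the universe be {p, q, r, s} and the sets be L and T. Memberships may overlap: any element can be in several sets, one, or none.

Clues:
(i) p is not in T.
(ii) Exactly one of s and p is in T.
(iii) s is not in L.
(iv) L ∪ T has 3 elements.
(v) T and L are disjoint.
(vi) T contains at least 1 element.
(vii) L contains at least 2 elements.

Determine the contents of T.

T = {s}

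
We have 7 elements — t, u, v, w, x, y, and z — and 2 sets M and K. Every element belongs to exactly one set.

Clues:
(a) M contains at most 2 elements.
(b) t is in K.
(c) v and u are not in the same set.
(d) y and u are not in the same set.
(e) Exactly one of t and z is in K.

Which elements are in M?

M = {u, z}

From (b): t ∈ K.
(e) (exactly one): z ∉ K.
Only one set left: z ∈ M.
Suppose u ∉ M: no assignment then satisfies all the clues, so u ∈ M.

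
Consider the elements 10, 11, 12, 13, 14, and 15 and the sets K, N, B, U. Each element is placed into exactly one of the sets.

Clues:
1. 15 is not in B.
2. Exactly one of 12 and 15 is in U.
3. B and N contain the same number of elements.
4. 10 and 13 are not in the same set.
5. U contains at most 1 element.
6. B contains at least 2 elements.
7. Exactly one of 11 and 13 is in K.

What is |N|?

2

From (1): 15 ∉ B.
Suppose 10 ∈ K: no assignment then satisfies all the clues, so 10 ∉ K.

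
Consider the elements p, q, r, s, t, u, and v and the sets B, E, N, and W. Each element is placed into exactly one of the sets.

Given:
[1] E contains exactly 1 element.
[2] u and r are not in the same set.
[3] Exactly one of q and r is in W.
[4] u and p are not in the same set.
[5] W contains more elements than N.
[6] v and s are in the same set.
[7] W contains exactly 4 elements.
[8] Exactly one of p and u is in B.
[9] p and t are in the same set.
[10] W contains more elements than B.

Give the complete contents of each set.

B = {p, t}; E = {r}; N = {}; W = {q, s, u, v}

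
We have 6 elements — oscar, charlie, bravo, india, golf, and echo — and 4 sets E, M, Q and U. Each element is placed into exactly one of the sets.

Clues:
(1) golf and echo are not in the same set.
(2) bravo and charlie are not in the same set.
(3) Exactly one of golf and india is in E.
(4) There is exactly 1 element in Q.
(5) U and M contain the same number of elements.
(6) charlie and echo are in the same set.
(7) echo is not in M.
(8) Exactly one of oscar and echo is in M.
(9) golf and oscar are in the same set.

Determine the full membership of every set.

From (7): echo ∉ M.
(6): charlie matches echo: charlie ∉ M.
(8) (exactly one): oscar ∈ M.
(9): golf matches oscar: golf ∉ E.
(9): golf matches oscar: golf ∈ M.
(3) (exactly one): india ∈ E.
Suppose charlie ∈ E: no assignment then satisfies all the clues, so charlie ∉ E.

E = {india}; M = {golf, oscar}; Q = {bravo}; U = {charlie, echo}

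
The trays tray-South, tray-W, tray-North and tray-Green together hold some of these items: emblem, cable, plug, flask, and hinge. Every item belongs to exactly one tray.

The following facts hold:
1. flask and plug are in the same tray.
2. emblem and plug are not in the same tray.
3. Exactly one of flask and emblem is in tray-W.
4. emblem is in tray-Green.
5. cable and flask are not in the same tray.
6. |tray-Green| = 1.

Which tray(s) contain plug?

plug: tray-W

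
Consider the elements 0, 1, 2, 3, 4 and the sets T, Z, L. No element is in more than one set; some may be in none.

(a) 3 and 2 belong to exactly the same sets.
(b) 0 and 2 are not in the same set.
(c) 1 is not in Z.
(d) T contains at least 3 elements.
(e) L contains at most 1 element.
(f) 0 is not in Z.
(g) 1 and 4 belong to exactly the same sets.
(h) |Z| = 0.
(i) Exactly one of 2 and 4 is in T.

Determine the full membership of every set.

From (c): 1 ∉ Z.
From (f): 0 ∉ Z.
(g): 4 matches 1: 4 ∉ Z.
(h): Z already has 0, so the rest are out.
Suppose 0 ∉ T: no assignment then satisfies all the clues, so 0 ∈ T.

T = {0, 1, 4}; Z = {}; L = {}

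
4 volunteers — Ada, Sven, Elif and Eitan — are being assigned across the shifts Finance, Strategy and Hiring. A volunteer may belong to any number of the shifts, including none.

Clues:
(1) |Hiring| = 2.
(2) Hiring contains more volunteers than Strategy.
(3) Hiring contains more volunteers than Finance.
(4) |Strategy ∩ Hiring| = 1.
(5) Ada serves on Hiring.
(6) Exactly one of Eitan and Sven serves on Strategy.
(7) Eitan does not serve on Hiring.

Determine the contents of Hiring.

Hiring = {Ada, Sven}

From (5): Ada ∈ Hiring.
From (7): Eitan ∉ Hiring.
Suppose Sven ∉ Hiring: no assignment then satisfies all the clues, so Sven ∈ Hiring.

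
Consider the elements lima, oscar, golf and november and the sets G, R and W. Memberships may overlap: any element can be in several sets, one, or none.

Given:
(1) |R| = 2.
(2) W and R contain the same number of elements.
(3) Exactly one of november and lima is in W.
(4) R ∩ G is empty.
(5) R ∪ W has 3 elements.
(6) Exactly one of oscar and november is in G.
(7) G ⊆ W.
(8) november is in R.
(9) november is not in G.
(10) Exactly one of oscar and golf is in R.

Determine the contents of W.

W = {november, oscar}

From (8): november ∈ R.
From (9): november ∉ G.
(6) (exactly one): oscar ∈ G.
(7) with oscar ∈ G: oscar ∈ W.
(4) (disjoint): oscar ∉ R.
(10) (exactly one): golf ∈ R.
(1): R already has 2, so the rest are out.
(4) (disjoint): golf ∉ G.
Suppose lima ∈ W: no assignment then satisfies all the clues, so lima ∉ W.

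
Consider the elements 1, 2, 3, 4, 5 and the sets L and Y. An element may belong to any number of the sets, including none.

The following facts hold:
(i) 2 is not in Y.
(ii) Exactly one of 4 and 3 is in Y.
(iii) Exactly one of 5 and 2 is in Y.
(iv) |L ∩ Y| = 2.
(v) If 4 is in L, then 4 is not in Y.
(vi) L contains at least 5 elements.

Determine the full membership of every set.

L = {1, 2, 3, 4, 5}; Y = {3, 5}

From (i): 2 ∉ Y.
(iii) (exactly one): 5 ∈ Y.
(vi): only 5 candidates remain for L, so all are in.
(v): 4 ∉ Y.
(ii) (exactly one): 3 ∈ Y.
Suppose 1 ∈ Y: no assignment then satisfies all the clues, so 1 ∉ Y.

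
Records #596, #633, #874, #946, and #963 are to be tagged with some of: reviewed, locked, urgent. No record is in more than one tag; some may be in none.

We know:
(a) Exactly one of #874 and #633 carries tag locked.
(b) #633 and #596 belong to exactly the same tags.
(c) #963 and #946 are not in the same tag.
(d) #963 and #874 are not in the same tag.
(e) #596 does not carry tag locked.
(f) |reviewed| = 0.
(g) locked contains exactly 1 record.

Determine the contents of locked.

From (e): #596 ∉ locked.
(b): #633 matches #596: #633 ∉ locked.
(f): reviewed already has 0, so the rest are out.
(a) (exactly one): #874 ∈ locked.
(d): #963 ∉ locked.
(g): locked already has 1, so the rest are out.

locked = {#874}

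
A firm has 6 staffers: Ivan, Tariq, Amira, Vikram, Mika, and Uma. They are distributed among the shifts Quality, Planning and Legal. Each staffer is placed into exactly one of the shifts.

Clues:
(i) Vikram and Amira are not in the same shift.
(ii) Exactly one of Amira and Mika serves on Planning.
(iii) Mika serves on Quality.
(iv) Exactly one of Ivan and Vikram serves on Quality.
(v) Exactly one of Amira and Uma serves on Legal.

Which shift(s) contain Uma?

Uma: Legal

From (iii): Mika ∈ Quality.
(ii) (exactly one): Amira ∈ Planning.
(v) (exactly one): Uma ∈ Legal.
(i): Vikram ∉ Planning.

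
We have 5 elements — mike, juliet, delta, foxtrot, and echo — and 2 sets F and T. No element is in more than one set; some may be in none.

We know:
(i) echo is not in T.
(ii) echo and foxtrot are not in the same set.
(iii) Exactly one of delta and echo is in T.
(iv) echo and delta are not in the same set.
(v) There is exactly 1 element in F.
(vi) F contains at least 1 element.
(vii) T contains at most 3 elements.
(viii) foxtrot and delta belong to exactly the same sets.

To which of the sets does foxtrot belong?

foxtrot: T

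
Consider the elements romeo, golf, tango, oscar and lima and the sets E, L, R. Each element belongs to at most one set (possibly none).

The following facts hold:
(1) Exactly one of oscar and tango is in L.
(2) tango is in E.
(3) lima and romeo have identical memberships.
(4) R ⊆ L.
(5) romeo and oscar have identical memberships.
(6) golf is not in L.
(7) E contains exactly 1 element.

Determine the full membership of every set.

E = {tango}; L = {lima, oscar, romeo}; R = {}

From (2): tango ∈ E.
From (6): golf ∉ L.
(1) (exactly one): oscar ∈ L.
(4) contrapositive: golf ∉ R.
(5): romeo matches oscar: romeo ∉ E.
(5): romeo matches oscar: romeo ∈ L.
(7): E already has 1, so the rest are out.
(3): lima matches romeo: lima ∈ L.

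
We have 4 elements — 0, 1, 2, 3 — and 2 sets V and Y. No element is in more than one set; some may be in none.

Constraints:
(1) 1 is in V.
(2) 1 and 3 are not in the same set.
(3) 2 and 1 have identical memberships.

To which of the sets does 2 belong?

From (1): 1 ∈ V.
(2): 3 ∉ V.
(3): 2 matches 1: 2 ∈ V.

2: V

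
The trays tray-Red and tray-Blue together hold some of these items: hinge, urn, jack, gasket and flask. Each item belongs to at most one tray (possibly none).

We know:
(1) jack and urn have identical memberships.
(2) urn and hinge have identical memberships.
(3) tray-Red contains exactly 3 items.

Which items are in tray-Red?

tray-Red = {hinge, jack, urn}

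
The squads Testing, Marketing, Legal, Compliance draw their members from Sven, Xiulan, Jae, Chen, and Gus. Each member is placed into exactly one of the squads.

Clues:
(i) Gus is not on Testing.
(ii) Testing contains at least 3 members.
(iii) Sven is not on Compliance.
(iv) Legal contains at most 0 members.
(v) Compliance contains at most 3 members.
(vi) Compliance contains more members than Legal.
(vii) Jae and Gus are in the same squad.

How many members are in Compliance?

2

From (i): Gus ∉ Testing.
From (iii): Sven ∉ Compliance.
(iv): Legal already has 0, so the rest are out.
(vii): Jae matches Gus: Jae ∉ Testing.
(ii): only 3 candidates remain for Testing, so all are in.
Suppose Jae ∈ Marketing: no assignment then satisfies all the clues, so Jae ∉ Marketing.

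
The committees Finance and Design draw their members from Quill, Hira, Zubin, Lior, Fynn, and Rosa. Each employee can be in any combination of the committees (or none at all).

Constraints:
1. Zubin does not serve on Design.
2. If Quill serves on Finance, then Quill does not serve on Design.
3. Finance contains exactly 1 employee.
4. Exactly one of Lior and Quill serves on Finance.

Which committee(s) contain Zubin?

Zubin: none

From (1): Zubin ∉ Design.
Suppose Zubin ∈ Finance: no assignment then satisfies all the clues, so Zubin ∉ Finance.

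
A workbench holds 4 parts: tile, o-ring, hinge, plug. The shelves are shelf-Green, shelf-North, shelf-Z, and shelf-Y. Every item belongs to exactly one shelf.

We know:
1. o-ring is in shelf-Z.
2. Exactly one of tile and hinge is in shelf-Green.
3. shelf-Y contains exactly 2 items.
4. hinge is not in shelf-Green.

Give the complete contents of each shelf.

From (1): o-ring ∈ shelf-Z.
From (4): hinge ∉ shelf-Green.
(2) (exactly one): tile ∈ shelf-Green.
(3): only 2 candidates remain for shelf-Y, so all are in.

shelf-Green = {tile}; shelf-North = {}; shelf-Z = {o-ring}; shelf-Y = {hinge, plug}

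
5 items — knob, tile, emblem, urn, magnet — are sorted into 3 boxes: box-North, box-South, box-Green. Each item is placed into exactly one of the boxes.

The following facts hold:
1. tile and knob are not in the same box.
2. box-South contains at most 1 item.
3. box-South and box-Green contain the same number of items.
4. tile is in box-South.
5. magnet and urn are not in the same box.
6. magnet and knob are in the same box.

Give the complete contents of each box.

box-North = {emblem, knob, magnet}; box-South = {tile}; box-Green = {urn}

From (4): tile ∈ box-South.
(1): knob ∉ box-South.
(2): box-South already has 1, so the rest are out.
Suppose knob ∉ box-North: no assignment then satisfies all the clues, so knob ∈ box-North.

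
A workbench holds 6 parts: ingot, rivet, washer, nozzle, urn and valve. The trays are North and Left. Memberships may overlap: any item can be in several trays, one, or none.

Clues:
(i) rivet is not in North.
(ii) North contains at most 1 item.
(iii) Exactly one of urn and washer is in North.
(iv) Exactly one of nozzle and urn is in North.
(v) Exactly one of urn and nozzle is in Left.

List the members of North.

North = {urn}

From (i): rivet ∉ North.
Suppose ingot ∈ North: no assignment then satisfies all the clues, so ingot ∉ North.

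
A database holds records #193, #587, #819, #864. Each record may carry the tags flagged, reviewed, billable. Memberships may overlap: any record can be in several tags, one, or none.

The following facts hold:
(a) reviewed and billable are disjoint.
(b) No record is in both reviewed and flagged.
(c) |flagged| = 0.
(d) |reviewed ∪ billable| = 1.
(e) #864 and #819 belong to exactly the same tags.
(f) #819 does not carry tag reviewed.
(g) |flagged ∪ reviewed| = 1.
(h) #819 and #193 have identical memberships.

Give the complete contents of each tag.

flagged = {}; reviewed = {#587}; billable = {}

From (f): #819 ∉ reviewed.
(c): flagged already has 0, so the rest are out.
(e): #864 matches #819: #864 ∉ reviewed.
(h): #193 matches #819: #193 ∉ reviewed.
Suppose #193 ∈ billable: no assignment then satisfies all the clues, so #193 ∉ billable.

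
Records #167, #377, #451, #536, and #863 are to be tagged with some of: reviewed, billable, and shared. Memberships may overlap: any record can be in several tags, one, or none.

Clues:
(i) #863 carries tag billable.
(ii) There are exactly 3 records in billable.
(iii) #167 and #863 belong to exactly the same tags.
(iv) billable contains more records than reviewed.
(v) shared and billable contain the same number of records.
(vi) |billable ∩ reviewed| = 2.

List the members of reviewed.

reviewed = {#167, #863}

From (i): #863 ∈ billable.
(iii): #167 matches #863: #167 ∈ billable.
Suppose #167 ∉ reviewed: no assignment then satisfies all the clues, so #167 ∈ reviewed.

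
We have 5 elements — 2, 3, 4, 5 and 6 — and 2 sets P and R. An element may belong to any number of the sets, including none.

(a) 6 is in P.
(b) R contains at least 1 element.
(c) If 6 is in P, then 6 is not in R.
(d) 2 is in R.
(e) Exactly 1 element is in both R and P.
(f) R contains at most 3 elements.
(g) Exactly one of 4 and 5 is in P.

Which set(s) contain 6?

6: P

From (a): 6 ∈ P.
From (d): 2 ∈ R.
(c): 6 ∉ R.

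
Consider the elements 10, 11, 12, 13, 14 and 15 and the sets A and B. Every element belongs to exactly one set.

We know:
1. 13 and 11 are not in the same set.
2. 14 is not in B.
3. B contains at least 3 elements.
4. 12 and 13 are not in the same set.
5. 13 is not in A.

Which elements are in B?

From (2): 14 ∉ B.
From (5): 13 ∉ A.
Only one set left: 13 ∈ B.
Only one set left: 14 ∈ A.
(1): 11 ∉ B.
(4): 12 ∉ B.
Only one set left: 11 ∈ A.
Only one set left: 12 ∈ A.
(3): only 3 candidates remain for B, so all are in.

B = {10, 13, 15}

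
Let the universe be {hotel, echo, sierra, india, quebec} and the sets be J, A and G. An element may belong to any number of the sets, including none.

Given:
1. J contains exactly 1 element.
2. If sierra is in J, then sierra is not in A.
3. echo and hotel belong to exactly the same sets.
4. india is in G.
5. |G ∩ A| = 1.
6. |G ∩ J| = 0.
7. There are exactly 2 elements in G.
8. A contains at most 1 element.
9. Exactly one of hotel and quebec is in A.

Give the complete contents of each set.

J = {sierra}; A = {quebec}; G = {india, quebec}

From (4): india ∈ G.
Suppose hotel ∈ J: no assignment then satisfies all the clues, so hotel ∉ J.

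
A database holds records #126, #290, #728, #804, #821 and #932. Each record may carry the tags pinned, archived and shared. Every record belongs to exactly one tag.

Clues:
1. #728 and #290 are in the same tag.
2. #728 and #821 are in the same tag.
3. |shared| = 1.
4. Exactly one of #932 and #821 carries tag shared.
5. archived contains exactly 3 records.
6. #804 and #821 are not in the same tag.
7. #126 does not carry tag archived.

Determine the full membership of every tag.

pinned = {#126, #804}; archived = {#290, #728, #821}; shared = {#932}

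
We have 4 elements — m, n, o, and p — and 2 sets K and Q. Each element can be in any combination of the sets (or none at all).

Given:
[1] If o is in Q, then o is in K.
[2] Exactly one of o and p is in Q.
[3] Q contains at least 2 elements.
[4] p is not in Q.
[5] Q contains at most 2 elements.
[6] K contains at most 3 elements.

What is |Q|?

2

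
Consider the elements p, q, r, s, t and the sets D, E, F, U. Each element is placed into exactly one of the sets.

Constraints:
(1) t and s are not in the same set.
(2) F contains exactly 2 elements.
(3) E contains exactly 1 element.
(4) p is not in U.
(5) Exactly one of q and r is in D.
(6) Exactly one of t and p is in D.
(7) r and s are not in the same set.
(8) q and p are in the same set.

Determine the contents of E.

From (4): p ∉ U.
(8): q matches p: q ∉ U.
Suppose p ∈ E: no assignment then satisfies all the clues, so p ∉ E.

E = {s}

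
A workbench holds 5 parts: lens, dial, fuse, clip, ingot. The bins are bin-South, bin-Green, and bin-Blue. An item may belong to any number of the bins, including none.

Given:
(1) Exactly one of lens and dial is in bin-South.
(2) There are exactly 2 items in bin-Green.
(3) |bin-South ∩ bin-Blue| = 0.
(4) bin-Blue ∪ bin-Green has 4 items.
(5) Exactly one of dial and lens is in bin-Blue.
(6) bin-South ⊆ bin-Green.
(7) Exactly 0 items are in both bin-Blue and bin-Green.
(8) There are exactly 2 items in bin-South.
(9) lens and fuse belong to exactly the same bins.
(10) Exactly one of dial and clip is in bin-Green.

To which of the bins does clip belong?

clip: none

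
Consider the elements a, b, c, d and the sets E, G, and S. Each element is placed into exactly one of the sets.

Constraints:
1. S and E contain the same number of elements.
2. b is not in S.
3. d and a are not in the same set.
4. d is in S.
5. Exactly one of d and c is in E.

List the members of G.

From (2): b ∉ S.
From (4): d ∈ S.
(3): a ∉ S.
(5) (exactly one): c ∈ E.
Suppose a ∉ G: no assignment then satisfies all the clues, so a ∈ G.

G = {a, b}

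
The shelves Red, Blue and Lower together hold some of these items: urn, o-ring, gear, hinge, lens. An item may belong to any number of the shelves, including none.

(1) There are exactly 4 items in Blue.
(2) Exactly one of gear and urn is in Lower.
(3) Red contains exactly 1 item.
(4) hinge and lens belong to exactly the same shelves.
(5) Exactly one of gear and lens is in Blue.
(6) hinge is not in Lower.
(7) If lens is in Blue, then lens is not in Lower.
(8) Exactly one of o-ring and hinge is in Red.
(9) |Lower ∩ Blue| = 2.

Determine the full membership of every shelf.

Red = {o-ring}; Blue = {hinge, lens, o-ring, urn}; Lower = {o-ring, urn}

From (6): hinge ∉ Lower.
(4): lens matches hinge: lens ∉ Lower.
Suppose urn ∈ Red: no assignment then satisfies all the clues, so urn ∉ Red.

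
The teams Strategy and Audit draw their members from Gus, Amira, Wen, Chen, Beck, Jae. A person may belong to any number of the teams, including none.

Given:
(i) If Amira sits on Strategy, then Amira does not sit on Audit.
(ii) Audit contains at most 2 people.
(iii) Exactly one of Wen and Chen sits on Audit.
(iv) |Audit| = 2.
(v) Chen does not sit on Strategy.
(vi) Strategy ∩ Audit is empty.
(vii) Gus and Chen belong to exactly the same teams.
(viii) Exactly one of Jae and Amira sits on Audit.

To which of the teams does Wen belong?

Wen: Audit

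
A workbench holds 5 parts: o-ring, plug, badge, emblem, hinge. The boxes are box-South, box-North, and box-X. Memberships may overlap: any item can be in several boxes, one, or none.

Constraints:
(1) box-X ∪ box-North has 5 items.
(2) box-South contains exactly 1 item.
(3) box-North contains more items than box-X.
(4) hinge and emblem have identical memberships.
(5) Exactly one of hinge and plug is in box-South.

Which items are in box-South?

box-South = {plug}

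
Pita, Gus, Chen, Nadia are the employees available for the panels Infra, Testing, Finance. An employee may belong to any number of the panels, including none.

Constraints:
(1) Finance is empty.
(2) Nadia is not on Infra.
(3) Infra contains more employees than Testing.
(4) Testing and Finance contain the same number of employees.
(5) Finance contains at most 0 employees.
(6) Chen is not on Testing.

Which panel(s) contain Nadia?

Nadia: none

From (2): Nadia ∉ Infra.
From (6): Chen ∉ Testing.
(1): Finance already has 0, so the rest are out.
Suppose Nadia ∈ Testing: no assignment then satisfies all the clues, so Nadia ∉ Testing.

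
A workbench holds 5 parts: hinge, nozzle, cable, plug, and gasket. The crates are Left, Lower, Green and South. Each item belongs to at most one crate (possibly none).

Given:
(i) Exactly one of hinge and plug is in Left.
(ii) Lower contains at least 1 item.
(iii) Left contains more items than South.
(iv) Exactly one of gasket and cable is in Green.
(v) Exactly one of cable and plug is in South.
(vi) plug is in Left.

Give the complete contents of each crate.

Left = {nozzle, plug}; Lower = {hinge}; Green = {gasket}; South = {cable}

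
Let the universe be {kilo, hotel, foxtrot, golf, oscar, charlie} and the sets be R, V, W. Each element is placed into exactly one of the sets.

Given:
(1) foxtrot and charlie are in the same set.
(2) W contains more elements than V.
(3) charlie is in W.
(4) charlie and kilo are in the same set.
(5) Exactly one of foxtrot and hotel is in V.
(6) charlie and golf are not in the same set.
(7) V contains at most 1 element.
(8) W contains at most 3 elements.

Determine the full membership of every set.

R = {golf, oscar}; V = {hotel}; W = {charlie, foxtrot, kilo}

From (3): charlie ∈ W.
(1): foxtrot matches charlie: foxtrot ∉ R.
(1): foxtrot matches charlie: foxtrot ∉ V.
(1): foxtrot matches charlie: foxtrot ∈ W.
(4): kilo matches charlie: kilo ∉ R.
(4): kilo matches charlie: kilo ∉ V.
(4): kilo matches charlie: kilo ∈ W.
(5) (exactly one): hotel ∈ V.
(6): golf ∉ W.
(7): V already has 1, so the rest are out.
(8): W already has 3, so the rest are out.
Only one set left: oscar ∈ R.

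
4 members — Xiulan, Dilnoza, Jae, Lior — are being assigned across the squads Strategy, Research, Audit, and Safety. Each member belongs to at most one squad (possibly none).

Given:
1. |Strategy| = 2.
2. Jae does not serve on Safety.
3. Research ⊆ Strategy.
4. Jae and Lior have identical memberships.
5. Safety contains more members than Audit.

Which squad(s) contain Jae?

Jae: Strategy

From (2): Jae ∉ Safety.
(4): Lior matches Jae: Lior ∉ Safety.
Suppose Jae ∉ Strategy: no assignment then satisfies all the clues, so Jae ∈ Strategy.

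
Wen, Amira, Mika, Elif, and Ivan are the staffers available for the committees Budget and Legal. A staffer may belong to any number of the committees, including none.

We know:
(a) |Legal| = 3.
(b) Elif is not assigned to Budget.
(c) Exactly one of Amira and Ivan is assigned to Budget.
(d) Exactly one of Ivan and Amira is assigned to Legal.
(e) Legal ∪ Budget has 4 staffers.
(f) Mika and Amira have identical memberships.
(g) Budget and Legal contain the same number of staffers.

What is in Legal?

Legal = {Amira, Elif, Mika}

From (b): Elif ∉ Budget.
Suppose Wen ∈ Legal: no assignment then satisfies all the clues, so Wen ∉ Legal.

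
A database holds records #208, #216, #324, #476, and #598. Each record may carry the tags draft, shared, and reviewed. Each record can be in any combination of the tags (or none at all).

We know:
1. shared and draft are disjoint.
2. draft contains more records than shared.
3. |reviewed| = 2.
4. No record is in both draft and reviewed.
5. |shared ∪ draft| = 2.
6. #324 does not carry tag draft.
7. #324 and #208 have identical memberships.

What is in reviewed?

From (6): #324 ∉ draft.
(7): #208 matches #324: #208 ∉ draft.
Suppose #208 ∉ reviewed: no assignment then satisfies all the clues, so #208 ∈ reviewed.

reviewed = {#208, #324}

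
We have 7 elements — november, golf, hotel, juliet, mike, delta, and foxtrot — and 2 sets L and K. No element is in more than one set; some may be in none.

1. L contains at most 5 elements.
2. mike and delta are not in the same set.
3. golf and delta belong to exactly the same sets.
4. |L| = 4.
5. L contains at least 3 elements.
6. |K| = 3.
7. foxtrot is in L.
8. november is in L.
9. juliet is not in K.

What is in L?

L = {foxtrot, juliet, mike, november}

From (7): foxtrot ∈ L.
From (8): november ∈ L.
From (9): juliet ∉ K.
Suppose golf ∈ L: no assignment then satisfies all the clues, so golf ∉ L.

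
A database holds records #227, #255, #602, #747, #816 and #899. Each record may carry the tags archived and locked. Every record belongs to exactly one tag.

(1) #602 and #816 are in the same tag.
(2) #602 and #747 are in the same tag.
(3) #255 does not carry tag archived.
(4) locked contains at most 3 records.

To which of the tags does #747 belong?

From (3): #255 ∉ archived.
Only one tag left: #255 ∈ locked.
Suppose #747 ∉ archived: no assignment then satisfies all the clues, so #747 ∈ archived.

#747: archived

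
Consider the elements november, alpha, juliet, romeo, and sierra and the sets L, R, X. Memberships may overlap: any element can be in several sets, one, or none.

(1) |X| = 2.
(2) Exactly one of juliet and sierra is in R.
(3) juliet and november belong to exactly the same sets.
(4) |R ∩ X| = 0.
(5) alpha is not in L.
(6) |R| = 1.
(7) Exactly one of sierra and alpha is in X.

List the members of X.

X = {alpha, romeo}

From (5): alpha ∉ L.
Suppose november ∈ X: no assignment then satisfies all the clues, so november ∉ X.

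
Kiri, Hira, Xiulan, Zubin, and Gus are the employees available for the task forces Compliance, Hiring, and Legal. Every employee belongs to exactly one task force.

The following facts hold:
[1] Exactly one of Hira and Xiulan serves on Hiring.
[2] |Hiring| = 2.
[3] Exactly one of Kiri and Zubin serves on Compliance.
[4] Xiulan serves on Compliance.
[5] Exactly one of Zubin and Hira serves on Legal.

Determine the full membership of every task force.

Compliance = {Kiri, Xiulan}; Hiring = {Gus, Hira}; Legal = {Zubin}

From (4): Xiulan ∈ Compliance.
(1) (exactly one): Hira ∈ Hiring.
(5) (exactly one): Zubin ∈ Legal.
(3) (exactly one): Kiri ∈ Compliance.
(2): only 2 candidates remain for Hiring, so all are in.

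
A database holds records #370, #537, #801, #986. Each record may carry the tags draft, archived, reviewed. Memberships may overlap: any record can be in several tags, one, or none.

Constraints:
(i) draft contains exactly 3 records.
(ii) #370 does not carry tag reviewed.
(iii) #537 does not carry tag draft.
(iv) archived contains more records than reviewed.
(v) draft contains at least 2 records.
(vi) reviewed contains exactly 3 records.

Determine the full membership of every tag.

draft = {#370, #801, #986}; archived = {#370, #537, #801, #986}; reviewed = {#537, #801, #986}

From (ii): #370 ∉ reviewed.
From (iii): #537 ∉ draft.
(i): only 3 candidates remain for draft, so all are in.
(vi): only 3 candidates remain for reviewed, so all are in.
Suppose #370 ∉ archived: no assignment then satisfies all the clues, so #370 ∈ archived.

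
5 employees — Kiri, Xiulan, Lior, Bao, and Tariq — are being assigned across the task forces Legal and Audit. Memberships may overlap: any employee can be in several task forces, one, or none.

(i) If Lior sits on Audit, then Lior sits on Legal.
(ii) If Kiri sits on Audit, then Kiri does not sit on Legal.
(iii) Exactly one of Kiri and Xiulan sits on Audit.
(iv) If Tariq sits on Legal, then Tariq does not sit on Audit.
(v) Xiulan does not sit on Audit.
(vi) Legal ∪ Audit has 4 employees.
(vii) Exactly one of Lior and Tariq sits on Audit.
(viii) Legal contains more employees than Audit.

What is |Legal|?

From (v): Xiulan ∉ Audit.
(iii) (exactly one): Kiri ∈ Audit.
(ii): Kiri ∉ Legal.
Suppose Lior ∉ Legal: no assignment then satisfies all the clues, so Lior ∈ Legal.

3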